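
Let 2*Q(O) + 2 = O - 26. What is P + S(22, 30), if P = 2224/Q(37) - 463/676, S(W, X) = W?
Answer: 3136529/6084 ≈ 515.54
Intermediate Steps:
Q(O) = -14 + O/2 (Q(O) = -1 + (O - 26)/2 = -1 + (-26 + O)/2 = -1 + (-13 + O/2) = -14 + O/2)
P = 3002681/6084 (P = 2224/(-14 + (1/2)*37) - 463/676 = 2224/(-14 + 37/2) - 463*1/676 = 2224/(9/2) - 463/676 = 2224*(2/9) - 463/676 = 4448/9 - 463/676 = 3002681/6084 ≈ 493.54)
P + S(22, 30) = 3002681/6084 + 22 = 3136529/6084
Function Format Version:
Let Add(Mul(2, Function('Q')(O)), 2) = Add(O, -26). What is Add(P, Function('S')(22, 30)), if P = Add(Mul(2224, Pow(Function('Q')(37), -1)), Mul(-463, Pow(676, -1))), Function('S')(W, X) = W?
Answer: Rational(3136529, 6084) ≈ 515.54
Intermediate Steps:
Function('Q')(O) = Add(-14, Mul(Rational(1, 2), O)) (Function('Q')(O) = Add(-1, Mul(Rational(1, 2), Add(O, -26))) = Add(-1, Mul(Rational(1, 2), Add(-26, O))) = Add(-1, Add(-13, Mul(Rational(1, 2), O))) = Add(-14, Mul(Rational(1, 2), O)))
P = Rational(3002681, 6084) (P = Add(Mul(2224, Pow(Add(-14, Mul(Rational(1, 2), 37)), -1)), Mul(-463, Pow(676, -1))) = Add(Mul(2224, Pow(Add(-14, Rational(37, 2)), -1)), Mul(-463, Rational(1, 676))) = Add(Mul(2224, Pow(Rational(9, 2), -1)), Rational(-463, 676)) = Add(Mul(2224, Rational(2, 9)), Rational(-463, 676)) = Add(Rational(4448, 9), Rational(-463, 676)) = Rational(3002681, 6084) ≈ 493.54)
Add(P, Function('S')(22, 30)) = Add(Rational(3002681, 6084), 22) = Rational(3136529, 6084)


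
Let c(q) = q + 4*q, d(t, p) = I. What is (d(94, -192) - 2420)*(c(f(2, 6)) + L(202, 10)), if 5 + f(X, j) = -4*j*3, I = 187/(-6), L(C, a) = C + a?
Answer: 2544311/6 ≈ 4.2405e+5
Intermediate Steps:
I = -187/6 (I = 187*(-⅙) = -187/6 ≈ -31.167)
d(t, p) = -187/6
f(X, j) = -5 - 12*j (f(X, j) = -5 - 4*j*3 = -5 - 12*j)
c(q) = 5*q
(d(94, -192) - 2420)*(c(f(2, 6)) + L(202, 10)) = (-187/6 - 2420)*(5*(-5 - 12*6) + (202 + 10)) = -14707*(5*(-5 - 72) + 212)/6 = -14707*(5*(-77) + 212)/6 = -14707*(-385 + 212)/6 = -14707/6*(-173) = 2544311/6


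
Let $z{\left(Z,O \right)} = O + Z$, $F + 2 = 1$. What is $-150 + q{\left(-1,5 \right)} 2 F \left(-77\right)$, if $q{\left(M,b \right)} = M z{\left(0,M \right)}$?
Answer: $4$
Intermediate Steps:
$F = -1$ ($F = -2 + 1 = -1$)
$q{\left(M,b \right)} = M^{2}$ ($q{\left(M,b \right)} = M \left(M + 0\right) = M M = M^{2}$)
$-150 + q{\left(-1,5 \right)} 2 F \left(-77\right) = -150 + \left(-1\right)^{2} \cdot 2 \left(-1\right) \left(-77\right) = -150 + 1 \cdot 2 \left(-1\right) \left(-77\right) = -150 + 2 \left(-1\right) \left(-77\right) = -150 - -154 = -150 + 154 = 4$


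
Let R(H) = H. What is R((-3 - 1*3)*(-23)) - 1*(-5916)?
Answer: 6054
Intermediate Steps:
R((-3 - 1*3)*(-23)) - 1*(-5916) = (-3 - 1*3)*(-23) - 1*(-5916) = (-3 - 3)*(-23) + 5916 = -6*(-23) + 5916 = 138 + 5916 = 6054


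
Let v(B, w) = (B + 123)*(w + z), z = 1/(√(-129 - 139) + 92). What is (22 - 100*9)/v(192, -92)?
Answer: 705255256/23275577115 - 1756*I*√67/23275577115 ≈ 0.0303 - 6.1754e-7*I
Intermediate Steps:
z = 1/(92 + 2*I*√67) (z = 1/(√(-268) + 92) = 1/(2*I*√67 + 92) = 1/(92 + 2*I*√67) ≈ 0.010536 - 0.0018748*I)
v(B, w) = (123 + B)*(23/2183 + w - I*√67/4366) (v(B, w) = (B + 123)*(w + (23/2183 - I*√67/4366)) = (123 + B)*(23/2183 + w - I*√67/4366))
(22 - 100*9)/v(192, -92) = (22 - 100*9)/(2829/2183 + 123*(-92) + 192*(-92) - 123*I*√67/4366 + (1/4366)*192*(46 - I*√67)) = (22 - 900)/(2829/2183 - 11316 - 17664 - 123*I*√67/4366 + (4416/2183 - 96*I*√67/2183)) = -878/(-63256095/2183 - 315*I*√67/4366)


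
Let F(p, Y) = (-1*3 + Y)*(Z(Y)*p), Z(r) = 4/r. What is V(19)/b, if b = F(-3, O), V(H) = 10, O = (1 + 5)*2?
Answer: -10/9 ≈ -1.1111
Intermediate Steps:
O = 12 (O = 6*2 = 12)
F(p, Y) = 4*p*(-3 + Y)/Y (F(p, Y) = (-1*3 + Y)*((4/Y)*p) = (-3 + Y)*(4*p/Y) = 4*p*(-3 + Y)/Y)
b = -9 (b = 4*(-3)*(-3 + 12)/12 = 4*(-3)*(1/12)*9 = -9)
V(19)/b = 10/(-9) = 10*(-⅑) = -10/9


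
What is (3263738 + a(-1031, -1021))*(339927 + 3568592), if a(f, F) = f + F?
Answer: 12748361703034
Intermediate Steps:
a(f, F) = F + f
(3263738 + a(-1031, -1021))*(339927 + 3568592) = (3263738 + (-1021 - 1031))*(339927 + 3568592) = (3263738 - 2052)*3908519 = 3261686*3908519 = 12748361703034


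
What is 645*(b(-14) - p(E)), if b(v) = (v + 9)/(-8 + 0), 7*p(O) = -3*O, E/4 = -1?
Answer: -39345/56 ≈ -702.59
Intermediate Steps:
E = -4 (E = 4*(-1) = -4)
p(O) = -3*O/7 (p(O) = (-3*O)/7 = -3*O/7)
b(v) = -9/8 - v/8 (b(v) = (9 + v)/(-8) = (9 + v)*(-1/8) = -9/8 - v/8)
645*(b(-14) - p(E)) = 645*((-9/8 - 1/8*(-14)) - (-3)*(-4)/7) = 645*((-9/8 + 7/4) - 1*12/7) = 645*(5/8 - 12/7) = 645*(-61/56) = -39345/56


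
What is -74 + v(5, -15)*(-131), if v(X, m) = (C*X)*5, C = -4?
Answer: 13026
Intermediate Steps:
v(X, m) = -20*X (v(X, m) = -4*X*5 = -20*X)
-74 + v(5, -15)*(-131) = -74 - 20*5*(-131) = -74 - 100*(-131) = -74 + 13100 = 13026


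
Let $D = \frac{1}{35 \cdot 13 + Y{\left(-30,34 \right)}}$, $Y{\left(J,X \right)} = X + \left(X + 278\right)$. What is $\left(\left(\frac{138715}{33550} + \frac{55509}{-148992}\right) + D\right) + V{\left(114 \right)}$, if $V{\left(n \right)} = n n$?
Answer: $\frac{1735010786913251}{133464798720} \approx 13000.0$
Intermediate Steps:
$Y{\left(J,X \right)} = 278 + 2 X$ ($Y{\left(J,X \right)} = X + \left(278 + X\right) = 278 + 2 X$)
$V{\left(n \right)} = n^{2}$
$D = \frac{1}{801}$ ($D = \frac{1}{35 \cdot 13 + \left(278 + 2 \cdot 34\right)} = \frac{1}{455 + \left(278 + 68\right)} = \frac{1}{455 + 346} = \frac{1}{801} \approx 0.0012484$)
$\left(\left(\frac{138715}{33550} + \frac{55509}{-148992}\right) + D\right) + V{\left(114 \right)} = \left(\left(\frac{138715}{33550} + \frac{55509}{-148992}\right) + \frac{1}{801}\right) + 114^{2} = \left(\left(138715 \cdot \frac{1}{33550} + 55509 \left(- \frac{1}{148992}\right)\right) + \frac{1}{801}\right) + 12996 = \left(\left(\frac{27743}{6710} - \frac{18503}{49664}\right) + \frac{1}{801}\right) + 12996 = \left(\frac{626836611}{166622720} + \frac{1}{801}\right) + 12996 = \frac{502262748131}{133464798720} + 12996 = \frac{1735010786913251}{133464798720}$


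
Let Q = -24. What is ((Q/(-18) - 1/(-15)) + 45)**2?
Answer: 53824/25 ≈ 2153.0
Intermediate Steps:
((Q/(-18) - 1/(-15)) + 45)**2 = ((-24/(-18) - 1/(-15)) + 45)**2 = ((-24*(-1/18) - 1*(-1/15)) + 45)**2 = ((4/3 + 1/15) + 45)**2 = (7/5 + 45)**2 = (232/5)**2 = 53824/25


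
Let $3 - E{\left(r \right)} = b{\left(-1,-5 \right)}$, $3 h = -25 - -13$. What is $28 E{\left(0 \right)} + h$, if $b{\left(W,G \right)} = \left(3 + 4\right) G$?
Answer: $1060$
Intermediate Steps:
$h = -4$ ($h = \frac{-25 - -13}{3} = \frac{-25 + 13}{3} = \frac{1}{3} \left(-12\right) = -4$)
$b{\left(W,G \right)} = 7 G$
$E{\left(r \right)} = 38$ ($E{\left(r \right)} = 3 - 7 \left(-5\right) = 3 - -35 = 3 + 35 = 38$)
$28 E{\left(0 \right)} + h = 28 \cdot 38 - 4 = 1064 - 4 = 1060$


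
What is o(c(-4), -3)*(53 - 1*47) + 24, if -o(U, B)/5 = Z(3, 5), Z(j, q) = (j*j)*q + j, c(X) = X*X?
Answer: -1416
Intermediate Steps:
c(X) = X²
Z(j, q) = j + q*j² (Z(j, q) = j²*q + j = q*j² + j = j + q*j²)
o(U, B) = -240 (o(U, B) = -15*(1 + 3*5) = -15*(1 + 15) = -15*16 = -5*48 = -240)
o(c(-4), -3)*(53 - 1*47) + 24 = -240*(53 - 1*47) + 24 = -240*(53 - 47) + 24 = -240*6 + 24 = -1440 + 24 = -1416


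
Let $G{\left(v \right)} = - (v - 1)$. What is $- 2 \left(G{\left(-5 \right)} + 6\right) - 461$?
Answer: $-485$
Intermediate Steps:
$G{\left(v \right)} = 1 - v$ ($G{\left(v \right)} = - (-1 + v) = 1 - v$)
$- 2 \left(G{\left(-5 \right)} + 6\right) - 461 = - 2 \left(\left(1 - -5\right) + 6\right) - 461 = - 2 \left(\left(1 + 5\right) + 6\right) - 461 = - 2 \left(6 + 6\right) - 461 = \left(-2\right) 12 - 461 = -24 - 461 = -485$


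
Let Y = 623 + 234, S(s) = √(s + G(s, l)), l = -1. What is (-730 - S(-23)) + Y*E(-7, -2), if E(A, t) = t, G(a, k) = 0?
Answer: -2444 - I*√23 ≈ -2444.0 - 4.7958*I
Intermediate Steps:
S(s) = √s (S(s) = √(s + 0) = √s)
Y = 857
(-730 - S(-23)) + Y*E(-7, -2) = (-730 - √(-23)) + 857*(-2) = (-730 - I*√23) - 1714 = -2444 - I*√23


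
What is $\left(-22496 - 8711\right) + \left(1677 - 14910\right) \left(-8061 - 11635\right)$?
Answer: $260605961$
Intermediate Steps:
$\left(-22496 - 8711\right) + \left(1677 - 14910\right) \left(-8061 - 11635\right) = -31207 - -260637168 = -31207 + 260637168 = 260605961$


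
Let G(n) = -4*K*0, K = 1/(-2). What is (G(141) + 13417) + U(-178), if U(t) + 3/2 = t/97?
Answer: 2602251/194 ≈ 13414.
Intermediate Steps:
K = -1/2 ≈ -0.50000
U(t) = -3/2 + t/97
G(n) = 0 (G(n) = -4*(-1/2)*0 = 2*0 = 0)
(G(141) + 13417) + U(-178) = (0 + 13417) + (-3/2 + (1/97)*(-178)) = 13417 + (-3/2 - 178/97) = 13417 - 647/194 = 2602251/194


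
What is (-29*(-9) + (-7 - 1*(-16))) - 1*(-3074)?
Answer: 3344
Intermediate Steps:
(-29*(-9) + (-7 - 1*(-16))) - 1*(-3074) = (261 + (-7 + 16)) + 3074 = (261 + 9) + 3074 = 270 + 3074 = 3344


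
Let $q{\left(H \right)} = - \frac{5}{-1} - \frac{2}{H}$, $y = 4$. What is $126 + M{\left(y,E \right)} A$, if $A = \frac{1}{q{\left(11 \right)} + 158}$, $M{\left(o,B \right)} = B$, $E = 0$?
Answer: $126$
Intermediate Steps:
$q{\left(H \right)} = 5 - \frac{2}{H}$ ($q{\left(H \right)} = \left(-5\right) \left(-1\right) - \frac{2}{H} = 5 - \frac{2}{H}$)
$A = \frac{11}{1791}$ ($A = \frac{1}{\left(5 - \frac{2}{11}\right) + 158} = \frac{1}{\frac{53}{11} + 158} = \frac{1}{\frac{1791}{11}} = \frac{11}{1791} \approx 0.0061418$)
$126 + M{\left(y,E \right)} A = 126 + 0 \cdot \frac{11}{1791} = 126 + 0 = 126$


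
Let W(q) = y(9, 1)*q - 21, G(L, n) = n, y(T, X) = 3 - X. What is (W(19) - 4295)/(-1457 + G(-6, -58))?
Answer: 1426/505 ≈ 2.8238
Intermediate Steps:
W(q) = -21 + 2*q (W(q) = (3 - 1*1)*q - 21 = (3 - 1)*q - 21 = 2*q - 21 = -21 + 2*q)
(W(19) - 4295)/(-1457 + G(-6, -58)) = ((-21 + 2*19) - 4295)/(-1457 - 58) = ((-21 + 38) - 4295)/(-1515) = (17 - 4295)*(-1/1515) = -4278*(-1/1515) = 1426/505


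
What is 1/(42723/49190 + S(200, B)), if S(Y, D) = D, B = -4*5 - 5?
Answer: -49190/1187027 ≈ -0.041440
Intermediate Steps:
B = -25 (B = -20 - 5 = -25)
1/(42723/49190 + S(200, B)) = 1/(42723/49190 - 25) = 1/(-1187027/49190) = -49190/1187027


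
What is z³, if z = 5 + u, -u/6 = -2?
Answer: 4913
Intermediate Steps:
u = 12 (u = -6*(-2) = 12)
z = 17 (z = 5 + 12 = 17)
z³ = 17³ = 4913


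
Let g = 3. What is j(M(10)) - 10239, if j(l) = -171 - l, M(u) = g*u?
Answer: -10440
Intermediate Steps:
M(u) = 3*u
j(M(10)) - 10239 = (-171 - 3*10) - 10239 = (-171 - 1*30) - 10239 = (-171 - 30) - 10239 = -201 - 10239 = -10440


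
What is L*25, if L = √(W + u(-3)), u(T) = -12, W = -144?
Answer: 50*I*√39 ≈ 312.25*I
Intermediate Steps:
L = 2*I*√39 (L = √(-144 - 12) = √(-156) = 2*I*√39 ≈ 12.49*I)
L*25 = (2*I*√39)*25 = 50*I*√39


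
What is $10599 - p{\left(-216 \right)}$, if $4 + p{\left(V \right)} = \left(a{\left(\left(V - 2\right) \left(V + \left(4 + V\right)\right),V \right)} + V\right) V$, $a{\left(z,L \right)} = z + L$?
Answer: $20070955$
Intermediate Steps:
$a{\left(z,L \right)} = L + z$
$p{\left(V \right)} = -4 + V \left(2 V + \left(-2 + V\right) \left(4 + 2 V\right)\right)$ ($p{\left(V \right)} = -4 + \left(\left(V + \left(V - 2\right) \left(V + \left(4 + V\right)\right)\right) + V\right) V = -4 + \left(\left(V + \left(-2 + V\right) \left(4 + 2 V\right)\right) + V\right) V = -4 + \left(2 V + \left(-2 + V\right) \left(4 + 2 V\right)\right) V = -4 + V \left(2 V + \left(-2 + V\right) \left(4 + 2 V\right)\right)$)
$10599 - p{\left(-216 \right)} = 10599 - \left(-4 - -1728 + 2 \left(-216\right)^{2} + 2 \left(-216\right)^{3}\right) = 10599 - \left(-4 + 1728 + 2 \cdot 46656 + 2 \left(-10077696\right)\right) = 10599 - \left(-4 + 1728 + 93312 - 20155392\right) = 10599 - -20060356 = 10599 + 20060356 = 20070955$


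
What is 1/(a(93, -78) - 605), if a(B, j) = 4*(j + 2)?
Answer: -1/909 ≈ -0.0011001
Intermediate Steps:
a(B, j) = 8 + 4*j (a(B, j) = 4*(2 + j) = 8 + 4*j)
1/(a(93, -78) - 605) = 1/((8 + 4*(-78)) - 605) = 1/((8 - 312) - 605) = 1/(-304 - 605) = 1/(-909) = -1/909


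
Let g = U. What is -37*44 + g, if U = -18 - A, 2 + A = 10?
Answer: -1654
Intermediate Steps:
A = 8 (A = -2 + 10 = 8)
U = -26 (U = -18 - 1*8 = -18 - 8 = -26)
g = -26
-37*44 + g = -37*44 - 26 = -1628 - 26 = -1654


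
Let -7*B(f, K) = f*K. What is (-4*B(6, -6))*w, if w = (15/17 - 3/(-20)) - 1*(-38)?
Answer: -477756/595 ≈ -802.95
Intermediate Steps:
B(f, K) = -K*f/7 (B(f, K) = -f*K/7 = -K*f/7)
w = 13271/340 (w = (15*(1/17) - 3*(-1/20)) + 38 = (15/17 + 3/20) + 38 = 351/340 + 38 = 13271/340 ≈ 39.032)
(-4*B(6, -6))*w = -(-4)*(-6)*6/7*(13271/340) = -4*36/7*(13271/340) = -144/7*13271/340 = -477756/595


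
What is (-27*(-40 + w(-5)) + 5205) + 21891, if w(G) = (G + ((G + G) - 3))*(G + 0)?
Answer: 25746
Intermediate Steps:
w(G) = G*(-3 + 3*G) (w(G) = (G + (2*G - 3))*G = (G + (-3 + 2*G))*G = (-3 + 3*G)*G = G*(-3 + 3*G))
(-27*(-40 + w(-5)) + 5205) + 21891 = (-27*(-40 + 3*(-5)*(-1 - 5)) + 5205) + 21891 = (-27*(-40 + 3*(-5)*(-6)) + 5205) + 21891 = (-27*(-40 + 90) + 5205) + 21891 = (-27*50 + 5205) + 21891 = (-1350 + 5205) + 21891 = 3855 + 21891 = 25746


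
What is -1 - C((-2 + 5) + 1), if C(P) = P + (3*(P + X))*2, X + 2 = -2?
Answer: -5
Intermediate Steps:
X = -4 (X = -2 - 2 = -4)
C(P) = -24 + 7*P (C(P) = P + (3*(P - 4))*2 = P + (3*(-4 + P))*2 = P + (-12 + 3*P)*2 = P + (-24 + 6*P) = -24 + 7*P)
-1 - C((-2 + 5) + 1) = -1 - (-24 + 7*((-2 + 5) + 1)) = -1 - (-24 + 7*(3 + 1)) = -1 - (-24 + 7*4) = -1 - (-24 + 28) = -1 - 1*4 = -1 - 4 = -5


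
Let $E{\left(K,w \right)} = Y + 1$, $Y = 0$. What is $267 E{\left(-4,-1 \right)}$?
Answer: $267$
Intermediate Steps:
$E{\left(K,w \right)} = 1$ ($E{\left(K,w \right)} = 0 + 1 = 1$)
$267 E{\left(-4,-1 \right)} = 267 \cdot 1 = 267$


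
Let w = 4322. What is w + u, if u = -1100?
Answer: 3222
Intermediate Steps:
w + u = 4322 - 1100 = 3222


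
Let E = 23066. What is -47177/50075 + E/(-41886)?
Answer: -1565542886/1048720725 ≈ -1.4928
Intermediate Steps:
-47177/50075 + E/(-41886) = -47177/50075 + 23066/(-41886) = -47177*1/50075 + 23066*(-1/41886) = -47177/50075 - 11533/20943 = -1565542886/1048720725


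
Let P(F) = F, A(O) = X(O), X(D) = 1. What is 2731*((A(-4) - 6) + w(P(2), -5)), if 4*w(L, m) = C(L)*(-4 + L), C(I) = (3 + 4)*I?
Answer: -32772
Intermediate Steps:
C(I) = 7*I
A(O) = 1
w(L, m) = 7*L*(-4 + L)/4 (w(L, m) = ((7*L)*(-4 + L))/4 = (7*L*(-4 + L))/4 = 7*L*(-4 + L)/4)
2731*((A(-4) - 6) + w(P(2), -5)) = 2731*((1 - 6) + (7/4)*2*(-4 + 2)) = 2731*(-5 + (7/4)*2*(-2)) = 2731*(-5 - 7) = 2731*(-12) = -32772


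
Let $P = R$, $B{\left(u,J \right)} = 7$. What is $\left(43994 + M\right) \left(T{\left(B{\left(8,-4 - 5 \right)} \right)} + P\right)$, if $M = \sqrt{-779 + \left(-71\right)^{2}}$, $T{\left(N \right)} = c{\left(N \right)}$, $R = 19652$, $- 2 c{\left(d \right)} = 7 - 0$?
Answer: $864416109 + \frac{39297 \sqrt{4262}}{2} \approx 8.657 \cdot 10^{8}$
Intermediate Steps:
$c{\left(d \right)} = - \frac{7}{2}$ ($c{\left(d \right)} = - \frac{7 - 0}{2} = - \frac{7 + 0}{2} = \left(- \frac{1}{2}\right) 7 = - \frac{7}{2}$)
$T{\left(N \right)} = - \frac{7}{2}$
$P = 19652$
$M = \sqrt{4262}$ ($M = \sqrt{-779 + 5041} = \sqrt{4262} \approx 65.284$)
$\left(43994 + M\right) \left(T{\left(B{\left(8,-4 - 5 \right)} \right)} + P\right) = \left(43994 + \sqrt{4262}\right) \left(- \frac{7}{2} + 19652\right) = \left(43994 + \sqrt{4262}\right) \frac{39297}{2} = 864416109 + \frac{39297 \sqrt{4262}}{2}$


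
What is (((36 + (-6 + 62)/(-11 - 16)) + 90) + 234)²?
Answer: 93392896/729 ≈ 1.2811e+5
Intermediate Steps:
(((36 + (-6 + 62)/(-11 - 16)) + 90) + 234)² = (((36 + 56/(-27)) + 90) + 234)² = (((36 + 56*(-1/27)) + 90) + 234)² = (((36 - 56/27) + 90) + 234)² = ((916/27 + 90) + 234)² = (3346/27 + 234)² = (9664/27)² = 93392896/729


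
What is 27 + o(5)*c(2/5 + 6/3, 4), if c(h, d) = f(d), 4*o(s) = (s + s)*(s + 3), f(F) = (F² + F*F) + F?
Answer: 747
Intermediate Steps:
f(F) = F + 2*F² (f(F) = (F² + F²) + F = 2*F² + F = F + 2*F²)
o(s) = s*(3 + s)/2 (o(s) = ((s + s)*(s + 3))/4 = ((2*s)*(3 + s))/4 = (2*s*(3 + s))/4 = s*(3 + s)/2)
c(h, d) = d*(1 + 2*d)
27 + o(5)*c(2/5 + 6/3, 4) = 27 + ((½)*5*(3 + 5))*(4*(1 + 2*4)) = 27 + ((½)*5*8)*(4*(1 + 8)) = 27 + 20*(4*9) = 27 + 20*36 = 27 + 720 = 747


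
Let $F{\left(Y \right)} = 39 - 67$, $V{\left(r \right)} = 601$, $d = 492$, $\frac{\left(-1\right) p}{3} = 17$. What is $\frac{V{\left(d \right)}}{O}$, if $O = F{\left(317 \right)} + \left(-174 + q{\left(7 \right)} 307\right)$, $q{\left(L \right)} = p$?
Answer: $- \frac{601}{15859} \approx -0.037896$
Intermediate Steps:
$p = -51$ ($p = \left(-3\right) 17 = -51$)
$q{\left(L \right)} = -51$
$F{\left(Y \right)} = -28$
$O = -15859$ ($O = -28 - 15831 = -15859$)
$\frac{V{\left(d \right)}}{O} = \frac{601}{-15859} = 601 \left(- \frac{1}{15859}\right) = - \frac{601}{15859}$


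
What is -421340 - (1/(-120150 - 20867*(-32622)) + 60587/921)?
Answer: -198380813816440691/470759589406 ≈ -4.2141e+5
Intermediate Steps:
-421340 - (1/(-120150 - 20867*(-32622)) + 60587/921) = -421340 - (-1/32622/(-141017) + 60587*(1/921)) = -421340 - (-1/141017*(-1/32622) + 60587/921) = -421340 - (1/4600256574 + 60587/921) = -421340 - 1*30968416116651/470759589406 = -421340 - 30968416116651/470759589406 = -198380813816440691/470759589406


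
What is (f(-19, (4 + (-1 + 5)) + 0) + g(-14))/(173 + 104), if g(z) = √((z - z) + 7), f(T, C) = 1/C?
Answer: 1/2216 + √7/277 ≈ 0.010003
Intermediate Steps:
g(z) = √7 (g(z) = √(0 + 7) = √7)
(f(-19, (4 + (-1 + 5)) + 0) + g(-14))/(173 + 104) = (1/((4 + (-1 + 5)) + 0) + √7)/(173 + 104) = (1/((4 + 4) + 0) + √7)/277 = (1/(8 + 0) + √7)*(1/277) = (1/8 + √7)*(1/277) = (⅛ + √7)*(1/277) = 1/2216 + √7/277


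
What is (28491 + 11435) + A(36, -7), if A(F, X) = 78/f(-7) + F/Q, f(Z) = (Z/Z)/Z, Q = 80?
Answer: 787609/20 ≈ 39380.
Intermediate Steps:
f(Z) = 1/Z
A(F, X) = -546 + F/80 (A(F, X) = 78/(1/(-7)) + F/80 = 78/(-1/7) + F*(1/80) = 78*(-7) + F/80 = -546 + F/80)
(28491 + 11435) + A(36, -7) = (28491 + 11435) + (-546 + (1/80)*36) = 39926 + (-546 + 9/20) = 39926 - 10911/20 = 787609/20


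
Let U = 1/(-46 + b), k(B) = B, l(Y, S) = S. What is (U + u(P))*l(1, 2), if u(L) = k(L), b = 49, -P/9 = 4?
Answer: -214/3 ≈ -71.333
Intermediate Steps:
P = -36 (P = -9*4 = -36)
U = ⅓ (U = 1/(-46 + 49) = 1/3 = ⅓ ≈ 0.33333)
u(L) = L
(U + u(P))*l(1, 2) = (⅓ - 36)*2 = -107/3*2 = -214/3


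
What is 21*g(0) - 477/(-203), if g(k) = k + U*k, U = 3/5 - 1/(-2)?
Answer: 477/203 ≈ 2.3498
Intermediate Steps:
U = 11/10 (U = 3*(⅕) - 1*(-½) = ⅗ + ½ = 11/10 ≈ 1.1000)
g(k) = 21*k/10 (g(k) = k + 11*k/10 = 21*k/10)
21*g(0) - 477/(-203) = 21*((21/10)*0) - 477/(-203) = 21*0 - 477*(-1/203) = 0 + 477/203 = 477/203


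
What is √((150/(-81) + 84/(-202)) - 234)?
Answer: I*√195223506/909 ≈ 15.371*I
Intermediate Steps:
√((150/(-81) + 84/(-202)) - 234) = √((150*(-1/81) + 84*(-1/202)) - 234) = √((-50/27 - 42/101) - 234) = √(-6184/2727 - 234) = √(-644302/2727) = I*√195223506/909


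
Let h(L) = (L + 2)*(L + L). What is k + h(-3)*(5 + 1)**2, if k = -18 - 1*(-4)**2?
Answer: 182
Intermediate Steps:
k = -34 (k = -18 - 1*16 = -18 - 16 = -34)
h(L) = 2*L*(2 + L) (h(L) = (2 + L)*(2*L) = 2*L*(2 + L))
k + h(-3)*(5 + 1)**2 = -34 + (2*(-3)*(2 - 3))*(5 + 1)**2 = -34 + (2*(-3)*(-1))*6**2 = -34 + 6*36 = -34 + 216 = 182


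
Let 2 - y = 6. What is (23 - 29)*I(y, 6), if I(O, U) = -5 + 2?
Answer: 18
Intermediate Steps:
y = -4 (y = 2 - 1*6 = 2 - 6 = -4)
I(O, U) = -3
(23 - 29)*I(y, 6) = (23 - 29)*(-3) = -6*(-3) = 18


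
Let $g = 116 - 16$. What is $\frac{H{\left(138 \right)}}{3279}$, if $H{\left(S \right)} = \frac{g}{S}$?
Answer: $\frac{50}{226251} \approx 0.00022099$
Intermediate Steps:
$g = 100$
$H{\left(S \right)} = \frac{100}{S}$
$\frac{H{\left(138 \right)}}{3279} = \frac{100 \cdot \frac{1}{138}}{3279} = 100 \cdot \frac{1}{138} \cdot \frac{1}{3279} = \frac{50}{69} \cdot \frac{1}{3279} = \frac{50}{226251}$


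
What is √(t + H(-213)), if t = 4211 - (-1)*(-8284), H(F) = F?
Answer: I*√4286 ≈ 65.468*I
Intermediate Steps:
t = -4073 (t = 4211 - 1*8284 = 4211 - 8284 = -4073)
√(t + H(-213)) = √(-4073 - 213) = √(-4286) = I*√4286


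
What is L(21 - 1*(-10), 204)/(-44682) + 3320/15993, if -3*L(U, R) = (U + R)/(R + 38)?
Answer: 3988950985/19214779188 ≈ 0.20760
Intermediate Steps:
L(U, R) = -(R + U)/(3*(38 + R)) (L(U, R) = -(U + R)/(3*(R + 38)) = -(R + U)/(3*(38 + R)))
L(21 - 1*(-10), 204)/(-44682) + 3320/15993 = ((-1*204 - (21 - 1*(-10)))/(3*(38 + 204)))/(-44682) + 3320/15993 = ((1/3)*(-204 - (21 + 10))/242)*(-1/44682) + 3320*(1/15993) = ((1/3)*(1/242)*(-204 - 1*31))*(-1/44682) + 3320/15993 = ((1/3)*(1/242)*(-204 - 31))*(-1/44682) + 3320/15993 = ((1/3)*(1/242)*(-235))*(-1/44682) + 3320/15993 = -235/726*(-1/44682) + 3320/15993 = 235/32439132 + 3320/15993 = 3988950985/19214779188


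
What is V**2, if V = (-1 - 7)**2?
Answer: 4096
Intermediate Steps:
V = 64 (V = (-8)**2 = 64)
V**2 = 64**2 = 4096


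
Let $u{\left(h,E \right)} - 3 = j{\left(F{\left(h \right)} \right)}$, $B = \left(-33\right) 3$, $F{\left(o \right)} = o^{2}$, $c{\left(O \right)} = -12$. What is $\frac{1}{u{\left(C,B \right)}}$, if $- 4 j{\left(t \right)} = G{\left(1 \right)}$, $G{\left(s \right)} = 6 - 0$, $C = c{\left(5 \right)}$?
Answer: $\frac{2}{3} \approx 0.66667$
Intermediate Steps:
$C = -12$
$G{\left(s \right)} = 6$ ($G{\left(s \right)} = 6 + 0 = 6$)
$B = -99$
$j{\left(t \right)} = - \frac{3}{2}$ ($j{\left(t \right)} = \left(- \frac{1}{4}\right) 6 = - \frac{3}{2}$)
$u{\left(h,E \right)} = \frac{3}{2}$ ($u{\left(h,E \right)} = 3 - \frac{3}{2} = \frac{3}{2}$)
$\frac{1}{u{\left(C,B \right)}} = \frac{1}{\frac{3}{2}} = \frac{2}{3}$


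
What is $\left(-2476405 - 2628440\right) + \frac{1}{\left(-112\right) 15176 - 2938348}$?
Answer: $- \frac{23676577400701}{4638060} \approx -5.1048 \cdot 10^{6}$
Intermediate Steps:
$\left(-2476405 - 2628440\right) + \frac{1}{\left(-112\right) 15176 - 2938348} = -5104845 + \frac{1}{-1699712 - 2938348} = -5104845 + \frac{1}{-4638060} = -5104845 - \frac{1}{4638060} = - \frac{23676577400701}{4638060}$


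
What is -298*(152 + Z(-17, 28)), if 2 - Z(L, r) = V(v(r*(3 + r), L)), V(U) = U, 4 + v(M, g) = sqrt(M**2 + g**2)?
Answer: -47084 + 298*sqrt(753713) ≈ 2.1163e+5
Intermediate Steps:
v(M, g) = -4 + sqrt(M**2 + g**2)
Z(L, r) = 6 - sqrt(L**2 + r**2*(3 + r)**2) (Z(L, r) = 2 - (-4 + sqrt((r*(3 + r))**2 + L**2)) = 2 - (-4 + sqrt(r**2*(3 + r)**2 + L**2)) = 2 - (-4 + sqrt(L**2 + r**2*(3 + r)**2)) = 2 + (4 - sqrt(L**2 + r**2*(3 + r)**2)) = 6 - sqrt(L**2 + r**2*(3 + r)**2))
-298*(152 + Z(-17, 28)) = -298*(152 + (6 - sqrt((-17)**2 + 28**2*(3 + 28)**2))) = -298*(152 + (6 - sqrt(289 + 784*31**2))) = -298*(152 + (6 - sqrt(289 + 784*961))) = -298*(152 + (6 - sqrt(289 + 753424))) = -298*(152 + (6 - sqrt(753713))) = -298*(158 - sqrt(753713)) = -47084 + 298*sqrt(753713)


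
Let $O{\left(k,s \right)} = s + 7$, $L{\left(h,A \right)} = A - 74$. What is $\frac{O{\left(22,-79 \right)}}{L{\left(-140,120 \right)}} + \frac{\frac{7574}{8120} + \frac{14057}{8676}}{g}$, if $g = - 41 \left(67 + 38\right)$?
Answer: $- \frac{2378558641}{1519059150} \approx -1.5658$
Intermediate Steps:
$L{\left(h,A \right)} = -74 + A$ ($L{\left(h,A \right)} = A - 74 = -74 + A$)
$O{\left(k,s \right)} = 7 + s$
$g = -4305$ ($g = \left(-41\right) 105 = -4305$)
$\frac{O{\left(22,-79 \right)}}{L{\left(-140,120 \right)}} + \frac{\frac{7574}{8120} + \frac{14057}{8676}}{g} = \frac{7 - 79}{-74 + 120} + \frac{\frac{7574}{8120} + \frac{14057}{8676}}{-4305} = - \frac{72}{46} + \left(7574 \cdot \frac{1}{8120} + 14057 \cdot \frac{1}{8676}\right) \left(- \frac{1}{4305}\right) = \left(-72\right) \frac{1}{46} + \left(\frac{541}{580} + \frac{14057}{8676}\right) \left(- \frac{1}{4305}\right) = - \frac{36}{23} + \frac{1605847}{629010} \left(- \frac{1}{4305}\right) = - \frac{36}{23} - \frac{39167}{66046050} = - \frac{2378558641}{1519059150}$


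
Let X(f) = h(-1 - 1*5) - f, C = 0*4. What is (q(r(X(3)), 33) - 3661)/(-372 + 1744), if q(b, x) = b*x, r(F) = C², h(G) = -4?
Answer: -523/196 ≈ -2.6684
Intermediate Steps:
C = 0
X(f) = -4 - f
r(F) = 0 (r(F) = 0² = 0)
(q(r(X(3)), 33) - 3661)/(-372 + 1744) = (0*33 - 3661)/(-372 + 1744) = (0 - 3661)/1372 = -3661*1/1372 = -523/196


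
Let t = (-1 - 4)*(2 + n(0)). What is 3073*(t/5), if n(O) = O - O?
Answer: -6146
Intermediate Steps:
n(O) = 0
t = -10 (t = (-1 - 4)*(2 + 0) = -5*2 = -10)
3073*(t/5) = 3073*(-10/5) = 3073*(-10*⅕) = 3073*(-2) = -6146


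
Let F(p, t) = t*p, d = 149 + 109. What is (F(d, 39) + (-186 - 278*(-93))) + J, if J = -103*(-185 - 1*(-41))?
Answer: 50562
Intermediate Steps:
d = 258
F(p, t) = p*t
J = 14832 (J = -103*(-185 + 41) = -103*(-144) = 14832)
(F(d, 39) + (-186 - 278*(-93))) + J = (258*39 + (-186 - 278*(-93))) + 14832 = (10062 + (-186 + 25854)) + 14832 = (10062 + 25668) + 14832 = 35730 + 14832 = 50562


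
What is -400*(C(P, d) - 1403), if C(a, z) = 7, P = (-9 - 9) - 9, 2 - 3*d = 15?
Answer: 558400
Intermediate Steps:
d = -13/3 (d = 2/3 - 1/3*15 = 2/3 - 5 = -13/3 ≈ -4.3333)
P = -27 (P = -18 - 9 = -27)
-400*(C(P, d) - 1403) = -400*(7 - 1403) = -400*(-1396) = 558400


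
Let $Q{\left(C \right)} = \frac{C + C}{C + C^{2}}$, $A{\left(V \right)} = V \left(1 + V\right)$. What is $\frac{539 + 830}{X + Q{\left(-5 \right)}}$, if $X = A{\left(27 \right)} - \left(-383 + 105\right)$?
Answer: $\frac{2738}{2067} \approx 1.3246$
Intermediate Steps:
$Q{\left(C \right)} = \frac{2 C}{C + C^{2}}$
$X = 1034$ ($X = 27 \left(1 + 27\right) - \left(-383 + 105\right) = 27 \cdot 28 - -278 = 756 + 278 = 1034$)
$\frac{539 + 830}{X + Q{\left(-5 \right)}} = \frac{539 + 830}{1034 + \frac{2}{1 - 5}} = \frac{1369}{1034 + \frac{2}{-4}} = \frac{1369}{1034 + 2 \left(- \frac{1}{4}\right)} = \frac{1369}{1034 - \frac{1}{2}} = \frac{1369}{\frac{2067}{2}} = 1369 \cdot \frac{2}{2067} = \frac{2738}{2067}$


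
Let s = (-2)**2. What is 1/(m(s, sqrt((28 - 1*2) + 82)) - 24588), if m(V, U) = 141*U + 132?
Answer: -2038/49662399 - 47*sqrt(3)/33108266 ≈ -4.3496e-5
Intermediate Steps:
s = 4
m(V, U) = 132 + 141*U
1/(m(s, sqrt((28 - 1*2) + 82)) - 24588) = 1/((132 + 141*sqrt((28 - 1*2) + 82)) - 24588) = 1/((132 + 141*sqrt((28 - 2) + 82)) - 24588) = 1/((132 + 141*sqrt(26 + 82)) - 24588) = 1/((132 + 141*sqrt(108)) - 24588) = 1/((132 + 141*(6*sqrt(3))) - 24588) = 1/((132 + 846*sqrt(3)) - 24588) = 1/(-24456 + 846*sqrt(3))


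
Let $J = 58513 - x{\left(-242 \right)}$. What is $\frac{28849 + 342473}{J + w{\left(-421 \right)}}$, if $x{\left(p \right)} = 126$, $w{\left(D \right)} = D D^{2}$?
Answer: $- \frac{61887}{12426679} \approx -0.0049802$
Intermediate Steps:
$w{\left(D \right)} = D^{3}$
$J = 58387$ ($J = 58513 - 126 = 58387$)
$\frac{28849 + 342473}{J + w{\left(-421 \right)}} = \frac{28849 + 342473}{58387 + \left(-421\right)^{3}} = \frac{371322}{58387 - 74618461} = \frac{371322}{-74560074} = 371322 \left(- \frac{1}{74560074}\right) = - \frac{61887}{12426679}$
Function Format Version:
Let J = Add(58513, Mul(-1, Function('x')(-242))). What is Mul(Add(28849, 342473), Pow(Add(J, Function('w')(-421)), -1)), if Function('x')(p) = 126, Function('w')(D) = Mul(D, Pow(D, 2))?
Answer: Rational(-61887, 12426679) ≈ -0.0049802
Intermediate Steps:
Function('w')(D) = Pow(D, 3)
J = 58387 (J = Add(58513, Mul(-1, 126)) = Add(58513, -126) = 58387)
Mul(Add(28849, 342473), Pow(Add(J, Function('w')(-421)), -1)) = Mul(Add(28849, 342473), Pow(Add(58387, Pow(-421, 3)), -1)) = Mul(371322, Pow(Add(58387, -74618461), -1)) = Mul(371322, Pow(-74560074, -1)) = Mul(371322, Rational(-1, 74560074)) = Rational(-61887, 12426679)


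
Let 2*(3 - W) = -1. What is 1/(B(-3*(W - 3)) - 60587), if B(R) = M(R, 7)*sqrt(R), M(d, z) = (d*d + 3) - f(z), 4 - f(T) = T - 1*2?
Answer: -1938784/117465108083 - 100*I*sqrt(6)/117465108083 ≈ -1.6505e-5 - 2.0853e-9*I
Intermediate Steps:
W = 7/2 (W = 3 - 1/2*(-1) = 3 + 1/2 = 7/2 ≈ 3.5000)
f(T) = 6 - T (f(T) = 4 - (T - 1*2) = 4 - (T - 2) = 4 - (-2 + T) = 4 + (2 - T) = 6 - T)
M(d, z) = -3 + z + d**2 (M(d, z) = (d*d + 3) - (6 - z) = (d**2 + 3) + (-6 + z) = (3 + d**2) + (-6 + z) = -3 + z + d**2)
B(R) = sqrt(R)*(4 + R**2) (B(R) = (-3 + 7 + R**2)*sqrt(R) = (4 + R**2)*sqrt(R) = sqrt(R)*(4 + R**2))
1/(B(-3*(W - 3)) - 60587) = 1/(sqrt(-3*(7/2 - 3))*(4 + (-3*(7/2 - 3))**2) - 60587) = 1/(sqrt(-3*1/2)*(4 + (-3*1/2)**2) - 60587) = 1/(sqrt(-3/2)*(4 + (-3/2)**2) - 60587) = 1/((I*sqrt(6)/2)*(4 + 9/4) - 60587) = 1/((I*sqrt(6)/2)*(25/4) - 60587) = 1/(25*I*sqrt(6)/8 - 60587) = 1/(-60587 + 25*I*sqrt(6)/8)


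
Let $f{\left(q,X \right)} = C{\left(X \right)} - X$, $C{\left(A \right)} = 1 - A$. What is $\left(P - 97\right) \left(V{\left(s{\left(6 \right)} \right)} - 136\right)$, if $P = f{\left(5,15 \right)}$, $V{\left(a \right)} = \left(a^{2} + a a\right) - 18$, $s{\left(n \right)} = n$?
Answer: $10332$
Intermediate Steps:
$V{\left(a \right)} = -18 + 2 a^{2}$ ($V{\left(a \right)} = \left(a^{2} + a^{2}\right) - 18 = 2 a^{2} - 18 = -18 + 2 a^{2}$)
$f{\left(q,X \right)} = 1 - 2 X$ ($f{\left(q,X \right)} = \left(1 - X\right) - X = 1 - 2 X$)
$P = -29$ ($P = 1 - 30 = -29$)
$\left(P - 97\right) \left(V{\left(s{\left(6 \right)} \right)} - 136\right) = \left(-29 - 97\right) \left(\left(-18 + 2 \cdot 6^{2}\right) - 136\right) = - 126 \left(\left(-18 + 2 \cdot 36\right) - 136\right) = - 126 \left(\left(-18 + 72\right) - 136\right) = - 126 \left(54 - 136\right) = \left(-126\right) \left(-82\right) = 10332$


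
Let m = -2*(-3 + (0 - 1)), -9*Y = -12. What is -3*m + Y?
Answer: -68/3 ≈ -22.667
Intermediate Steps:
Y = 4/3 (Y = -1/9*(-12) = 4/3 ≈ 1.3333)
m = 8 (m = -2*(-3 - 1) = -2*(-4) = 8)
-3*m + Y = -3*8 + 4/3 = -24 + 4/3 = -68/3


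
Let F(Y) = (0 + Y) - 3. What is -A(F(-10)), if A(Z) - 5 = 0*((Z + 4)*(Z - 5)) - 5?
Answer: 0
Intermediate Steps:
F(Y) = -3 + Y (F(Y) = Y - 3 = -3 + Y)
A(Z) = 0 (A(Z) = 5 + (0*((Z + 4)*(Z - 5)) - 5) = 5 + (0*((4 + Z)*(-5 + Z)) - 5) = 5 + (0*((-5 + Z)*(4 + Z)) - 5) = 5 + (0 - 5) = 5 - 5 = 0)
-A(F(-10)) = -1*0 = 0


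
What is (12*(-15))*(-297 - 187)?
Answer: 87120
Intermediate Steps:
(12*(-15))*(-297 - 187) = -180*(-484) = 87120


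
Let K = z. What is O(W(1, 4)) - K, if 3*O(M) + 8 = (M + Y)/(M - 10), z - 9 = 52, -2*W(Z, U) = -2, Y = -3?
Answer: -1717/27 ≈ -63.593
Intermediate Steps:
W(Z, U) = 1 (W(Z, U) = -½*(-2) = 1)
z = 61 (z = 9 + 52 = 61)
K = 61
O(M) = -8/3 + (-3 + M)/(3*(-10 + M)) (O(M) = -8/3 + ((M - 3)/(M - 10))/3 = -8/3 + ((-3 + M)/(-10 + M))/3 = -8/3 + (-3 + M)/(3*(-10 + M)))
O(W(1, 4)) - K = 7*(11 - 1*1)/(3*(-10 + 1)) - 1*61 = (7/3)*(11 - 1)/(-9) - 61 = (7/3)*(-⅑)*10 - 61 = -70/27 - 61 = -1717/27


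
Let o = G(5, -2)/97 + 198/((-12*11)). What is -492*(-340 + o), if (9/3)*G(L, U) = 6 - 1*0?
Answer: 16296762/97 ≈ 1.6801e+5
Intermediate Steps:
G(L, U) = 2 (G(L, U) = (6 - 1*0)/3 = (6 + 0)/3 = (1/3)*6 = 2)
o = -287/194 (o = 2/97 + 198/((-12*11)) = 2*(1/97) + 198/(-132) = 2/97 + 198*(-1/132) = 2/97 - 3/2 = -287/194 ≈ -1.4794)
-492*(-340 + o) = -492*(-340 - 287/194) = -492*(-66247/194) = 16296762/97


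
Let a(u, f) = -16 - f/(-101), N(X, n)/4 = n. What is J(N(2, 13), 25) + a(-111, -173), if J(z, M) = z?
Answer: 3463/101 ≈ 34.287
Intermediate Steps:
N(X, n) = 4*n
a(u, f) = -16 + f/101 (a(u, f) = -16 - f*(-1)/101 = -16 - (-1)*f/101 = -16 + f/101)
J(N(2, 13), 25) + a(-111, -173) = 4*13 + (-16 + (1/101)*(-173)) = 52 + (-16 - 173/101) = 52 - 1789/101 = 3463/101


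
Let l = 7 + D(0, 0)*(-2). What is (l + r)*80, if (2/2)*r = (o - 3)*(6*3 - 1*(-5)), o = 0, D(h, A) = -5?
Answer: -4160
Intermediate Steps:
l = 17 (l = 7 - 5*(-2) = 7 + 10 = 17)
r = -69 (r = (0 - 3)*(6*3 - 1*(-5)) = -3*(18 + 5) = -3*23 = -69)
(l + r)*80 = (17 - 69)*80 = -52*80 = -4160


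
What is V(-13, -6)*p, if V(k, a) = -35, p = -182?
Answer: 6370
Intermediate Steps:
V(-13, -6)*p = -35*(-182) = 6370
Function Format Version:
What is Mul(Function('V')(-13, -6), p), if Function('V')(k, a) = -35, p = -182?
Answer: 6370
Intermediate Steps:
Mul(Function('V')(-13, -6), p) = Mul(-35, -182) = 6370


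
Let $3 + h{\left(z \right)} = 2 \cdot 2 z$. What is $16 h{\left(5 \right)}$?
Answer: $272$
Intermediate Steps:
$h{\left(z \right)} = -3 + 4 z$ ($h{\left(z \right)} = -3 + 2 \cdot 2 z = -3 + 4 z$)
$16 h{\left(5 \right)} = 16 \left(-3 + 4 \cdot 5\right) = 16 \left(-3 + 20\right) = 16 \cdot 17 = 272$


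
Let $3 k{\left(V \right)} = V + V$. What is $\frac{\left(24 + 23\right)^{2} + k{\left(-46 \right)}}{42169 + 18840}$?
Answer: $\frac{6535}{183027} \approx 0.035705$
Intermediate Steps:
$k{\left(V \right)} = \frac{2 V}{3}$ ($k{\left(V \right)} = \frac{V + V}{3} = \frac{2 V}{3}$)
$\frac{\left(24 + 23\right)^{2} + k{\left(-46 \right)}}{42169 + 18840} = \frac{\left(24 + 23\right)^{2} + \frac{2}{3} \left(-46\right)}{42169 + 18840} = \frac{47^{2} - \frac{92}{3}}{61009} = \left(2209 - \frac{92}{3}\right) \frac{1}{61009} = \frac{6535}{3} \cdot \frac{1}{61009} = \frac{6535}{183027}$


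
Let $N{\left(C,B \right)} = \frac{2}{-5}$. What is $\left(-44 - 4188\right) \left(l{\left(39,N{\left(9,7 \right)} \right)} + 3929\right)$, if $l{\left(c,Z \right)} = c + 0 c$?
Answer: $-16792576$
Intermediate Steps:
$N{\left(C,B \right)} = - \frac{2}{5}$ ($N{\left(C,B \right)} = 2 \left(- \frac{1}{5}\right) = - \frac{2}{5}$)
$l{\left(c,Z \right)} = c$ ($l{\left(c,Z \right)} = c + 0 = c$)
$\left(-44 - 4188\right) \left(l{\left(39,N{\left(9,7 \right)} \right)} + 3929\right) = \left(-44 - 4188\right) \left(39 + 3929\right) = \left(-4232\right) 3968 = -16792576$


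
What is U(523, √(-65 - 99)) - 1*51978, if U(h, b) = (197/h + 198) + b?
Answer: -27080743/523 + 2*I*√41 ≈ -51780.0 + 12.806*I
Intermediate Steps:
U(h, b) = 198 + b + 197/h (U(h, b) = (198 + 197/h) + b = 198 + b + 197/h)
U(523, √(-65 - 99)) - 1*51978 = (198 + √(-65 - 99) + 197/523) - 1*51978 = (198 + √(-164) + 197*(1/523)) - 51978 = (198 + 2*I*√41 + 197/523) - 51978 = (103751/523 + 2*I*√41) - 51978 = -27080743/523 + 2*I*√41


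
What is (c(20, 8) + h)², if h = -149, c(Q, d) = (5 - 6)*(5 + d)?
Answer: 26244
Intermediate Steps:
c(Q, d) = -5 - d (c(Q, d) = -(5 + d) = -5 - d)
(c(20, 8) + h)² = ((-5 - 1*8) - 149)² = ((-5 - 8) - 149)² = (-13 - 149)² = (-162)² = 26244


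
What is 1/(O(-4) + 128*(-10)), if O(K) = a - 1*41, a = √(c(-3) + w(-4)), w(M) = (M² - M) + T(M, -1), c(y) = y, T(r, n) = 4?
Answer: -1321/1745020 - √21/1745020 ≈ -0.00075964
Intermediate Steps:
w(M) = 4 + M² - M (w(M) = (M² - M) + 4 = 4 + M² - M)
a = √21 (a = √(-3 + (4 + (-4)² - 1*(-4))) = √(-3 + (4 + 16 + 4)) = √(-3 + 24) = √21 ≈ 4.5826)
O(K) = -41 + √21 (O(K) = √21 - 1*41 = √21 - 41 = -41 + √21)
1/(O(-4) + 128*(-10)) = 1/((-41 + √21) + 128*(-10)) = 1/((-41 + √21) - 1280) = 1/(-1321 + √21)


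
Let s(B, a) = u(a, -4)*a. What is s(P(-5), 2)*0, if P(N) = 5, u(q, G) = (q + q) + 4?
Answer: 0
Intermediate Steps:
u(q, G) = 4 + 2*q (u(q, G) = 2*q + 4 = 4 + 2*q)
s(B, a) = a*(4 + 2*a) (s(B, a) = (4 + 2*a)*a = a*(4 + 2*a))
s(P(-5), 2)*0 = (2*2*(2 + 2))*0 = (2*2*4)*0 = 16*0 = 0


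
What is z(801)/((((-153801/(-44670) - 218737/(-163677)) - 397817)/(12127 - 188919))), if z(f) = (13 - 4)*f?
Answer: 3106132577246769840/969528264170321 ≈ 3203.8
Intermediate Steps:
z(f) = 9*f
z(801)/((((-153801/(-44670) - 218737/(-163677)) - 397817)/(12127 - 188919))) = (9*801)/((((-153801/(-44670) - 218737/(-163677)) - 397817)/(12127 - 188919))) = 7209/((((-153801*(-1/44670) - 218737*(-1/163677)) - 397817)/(-176792))) = 7209/((((51267/14890 + 218737/163677) - 397817)*(-1/176792))) = 7209/(((11648222689/2437150530 - 397817)*(-1/176792))) = 7209/((-969528264170321/2437150530*(-1/176792))) = 7209/(969528264170321/430868716499760) = 7209*(430868716499760/969528264170321) = 3106132577246769840/969528264170321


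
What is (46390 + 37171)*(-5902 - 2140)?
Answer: -671997562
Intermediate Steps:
(46390 + 37171)*(-5902 - 2140) = 83561*(-8042) = -671997562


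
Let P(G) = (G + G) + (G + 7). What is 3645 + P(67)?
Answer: 3853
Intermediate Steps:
P(G) = 7 + 3*G (P(G) = 2*G + (7 + G) = 7 + 3*G)
3645 + P(67) = 3645 + (7 + 3*67) = 3645 + (7 + 201) = 3645 + 208 = 3853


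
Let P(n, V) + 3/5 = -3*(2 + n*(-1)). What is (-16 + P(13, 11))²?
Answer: 6724/25 ≈ 268.96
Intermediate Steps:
P(n, V) = -33/5 + 3*n (P(n, V) = -⅗ - 3*(2 + n*(-1)) = -⅗ - 3*(2 - n) = -⅗ + (-6 + 3*n) = -33/5 + 3*n)
(-16 + P(13, 11))² = (-16 + (-33/5 + 3*13))² = (-16 + (-33/5 + 39))² = (-16 + 162/5)² = (82/5)² = 6724/25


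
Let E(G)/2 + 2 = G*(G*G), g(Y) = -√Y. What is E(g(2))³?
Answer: -448 - 320*√2 ≈ -900.55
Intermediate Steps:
E(G) = -4 + 2*G³ (E(G) = -4 + 2*(G*(G*G)) = -4 + 2*(G*G²) = -4 + 2*G³)
E(g(2))³ = (-4 + 2*(-√2)³)³ = (-4 + 2*(-2*√2))³ = (-4 - 4*√2)³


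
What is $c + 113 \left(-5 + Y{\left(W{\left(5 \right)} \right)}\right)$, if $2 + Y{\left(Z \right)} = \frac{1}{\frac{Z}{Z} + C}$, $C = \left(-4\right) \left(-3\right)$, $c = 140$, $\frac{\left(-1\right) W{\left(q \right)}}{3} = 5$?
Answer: $- \frac{8350}{13} \approx -642.31$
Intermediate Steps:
$W{\left(q \right)} = -15$ ($W{\left(q \right)} = \left(-3\right) 5 = -15$)
$C = 12$
$Y{\left(Z \right)} = - \frac{25}{13}$ ($Y{\left(Z \right)} = -2 + \frac{1}{\frac{Z}{Z} + 12} = -2 + \frac{1}{1 + 12} = -2 + \frac{1}{13} = - \frac{25}{13}$)
$c + 113 \left(-5 + Y{\left(W{\left(5 \right)} \right)}\right) = 140 + 113 \left(-5 - \frac{25}{13}\right) = 140 + 113 \left(- \frac{90}{13}\right) = 140 - \frac{10170}{13} = - \frac{8350}{13}$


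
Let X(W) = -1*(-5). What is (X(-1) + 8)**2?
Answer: 169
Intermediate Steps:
X(W) = 5
(X(-1) + 8)**2 = (5 + 8)**2 = 13**2 = 169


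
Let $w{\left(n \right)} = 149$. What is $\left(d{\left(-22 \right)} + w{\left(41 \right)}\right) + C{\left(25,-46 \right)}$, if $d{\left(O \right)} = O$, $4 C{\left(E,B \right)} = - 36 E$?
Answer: $-98$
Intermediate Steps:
$C{\left(E,B \right)} = - 9 E$ ($C{\left(E,B \right)} = \frac{\left(-36\right) E}{4} = - 9 E$)
$\left(d{\left(-22 \right)} + w{\left(41 \right)}\right) + C{\left(25,-46 \right)} = \left(-22 + 149\right) - 225 = 127 - 225 = -98$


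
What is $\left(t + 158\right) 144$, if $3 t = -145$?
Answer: $15792$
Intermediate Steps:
$t = - \frac{145}{3}$ ($t = \frac{1}{3} \left(-145\right) = - \frac{145}{3} \approx -48.333$)
$\left(t + 158\right) 144 = \left(- \frac{145}{3} + 158\right) 144 = \frac{329}{3} \cdot 144 = 15792$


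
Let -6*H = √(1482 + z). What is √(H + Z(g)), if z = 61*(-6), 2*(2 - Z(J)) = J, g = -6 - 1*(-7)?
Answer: √(6 - 4*√31)/2 ≈ 2.0169*I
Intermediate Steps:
g = 1 (g = -6 + 7 = 1)
Z(J) = 2 - J/2
z = -366
H = -√31 (H = -√(1482 - 366)/6 = -√31 ≈ -5.5678)
√(H + Z(g)) = √(-√31 + (2 - ½*1)) = √(-√31 + (2 - ½)) = √(-√31 + 3/2) = √(3/2 - √31)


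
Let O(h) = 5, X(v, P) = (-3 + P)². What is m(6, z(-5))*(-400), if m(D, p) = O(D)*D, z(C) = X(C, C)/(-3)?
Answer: -12000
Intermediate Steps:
z(C) = -(-3 + C)²/3 (z(C) = (-3 + C)²/(-3) = (-3 + C)²*(-⅓) = -(-3 + C)²/3)
m(D, p) = 5*D
m(6, z(-5))*(-400) = (5*6)*(-400) = 30*(-400) = -12000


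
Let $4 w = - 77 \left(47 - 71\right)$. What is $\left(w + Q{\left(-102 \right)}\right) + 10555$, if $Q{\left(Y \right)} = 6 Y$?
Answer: $10405$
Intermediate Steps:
$w = 462$ ($w = \frac{\left(-77\right) \left(47 - 71\right)}{4} = \frac{\left(-77\right) \left(-24\right)}{4} = \frac{1}{4} \cdot 1848 = 462$)
$\left(w + Q{\left(-102 \right)}\right) + 10555 = \left(462 + 6 \left(-102\right)\right) + 10555 = \left(462 - 612\right) + 10555 = -150 + 10555 = 10405$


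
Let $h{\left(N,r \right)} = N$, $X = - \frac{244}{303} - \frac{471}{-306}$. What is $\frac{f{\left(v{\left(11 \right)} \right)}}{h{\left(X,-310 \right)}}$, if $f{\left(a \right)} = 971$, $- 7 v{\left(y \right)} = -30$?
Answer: $\frac{10003242}{7561} \approx 1323.0$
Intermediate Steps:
$v{\left(y \right)} = \frac{30}{7}$ ($v{\left(y \right)} = \left(- \frac{1}{7}\right) \left(-30\right) = \frac{30}{7}$)
$X = \frac{7561}{10302}$ ($X = \left(-244\right) \frac{1}{303} - - \frac{157}{102} = - \frac{244}{303} + \frac{157}{102} = \frac{7561}{10302} \approx 0.73394$)
$\frac{f{\left(v{\left(11 \right)} \right)}}{h{\left(X,-310 \right)}} = \frac{971}{\frac{7561}{10302}} = 971 \cdot \frac{10302}{7561} = \frac{10003242}{7561}$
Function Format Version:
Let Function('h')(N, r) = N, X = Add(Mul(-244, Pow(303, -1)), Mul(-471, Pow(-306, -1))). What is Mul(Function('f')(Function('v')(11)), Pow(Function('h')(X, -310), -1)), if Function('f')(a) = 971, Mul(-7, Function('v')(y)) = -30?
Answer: Rational(10003242, 7561) ≈ 1323.0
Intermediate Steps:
Function('v')(y) = Rational(30, 7) (Function('v')(y) = Mul(Rational(-1, 7), -30) = Rational(30, 7))
X = Rational(7561, 10302) (X = Add(Mul(-244, Rational(1, 303)), Mul(-471, Rational(-1, 306))) = Add(Rational(-244, 303), Rational(157, 102)) = Rational(7561, 10302) ≈ 0.73394)
Mul(Function('f')(Function('v')(11)), Pow(Function('h')(X, -310), -1)) = Mul(971, Pow(Rational(7561, 10302), -1)) = Mul(971, Rational(10302, 7561)) = Rational(10003242, 7561)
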